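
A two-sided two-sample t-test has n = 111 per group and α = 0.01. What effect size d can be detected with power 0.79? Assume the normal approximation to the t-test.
d ≈ 0.45

Minimum detectable effect (two-sample t-test, normal approximation):
d = (z_{α/2} + z_β) / √(n/2)
d = (2.576 + 0.806) / √(111/2)
d = 3.382 / 7.450
d ≈ 0.45

By Cohen's convention (0.2 small / 0.5 medium / 0.8 large): small effect.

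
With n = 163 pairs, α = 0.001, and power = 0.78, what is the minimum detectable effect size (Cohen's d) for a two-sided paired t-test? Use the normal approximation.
d ≈ 0.32

Minimum detectable effect (paired t-test, normal approximation):
d = (z_{α/2} + z_β) / √n
d = (3.291 + 0.772) / √163
d = 4.063 / 12.767
d ≈ 0.32

By Cohen's convention (0.2 small / 0.5 medium / 0.8 large): small effect.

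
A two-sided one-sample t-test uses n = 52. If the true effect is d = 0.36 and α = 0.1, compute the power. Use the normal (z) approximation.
Power ≈ 0.83

Power calculation (one-sample t-test, normal approximation):
z_β = d · √n - z_{α/2}
z_β = 0.36 · √52 - 1.645
z_β = 0.36 · 7.211 - 1.645
z_β = 0.951

Power = Φ(z_β) = Φ(0.951) ≈ 0.829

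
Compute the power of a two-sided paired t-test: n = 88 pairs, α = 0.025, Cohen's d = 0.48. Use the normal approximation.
Power ≈ 0.99

Power calculation (paired t-test, normal approximation):
z_β = d · √n - z_{α/2}
z_β = 0.48 · √88 - 2.241
z_β = 0.48 · 9.381 - 2.241
z_β = 2.261

Power = Φ(z_β) = Φ(2.261) ≈ 0.988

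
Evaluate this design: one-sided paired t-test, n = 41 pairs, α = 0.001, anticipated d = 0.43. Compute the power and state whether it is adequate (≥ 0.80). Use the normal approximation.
Power ≈ 0.37; the study is underpowered (power < 0.80)

Power calculation (paired t-test, normal approximation):
z_β = d · √n - z_α
z_β = 0.43 · √41 - 3.090
z_β = 0.43 · 6.403 - 3.090
z_β = -0.337

Power = Φ(z_β) = Φ(-0.337) ≈ 0.368

Effect size d = 0.43 is small by Cohen's convention (0.2/0.5/0.8).

Threshold: power ≥ 0.80 is conventionally adequate.
Power ≈ 0.37 → the study is underpowered (power < 0.80).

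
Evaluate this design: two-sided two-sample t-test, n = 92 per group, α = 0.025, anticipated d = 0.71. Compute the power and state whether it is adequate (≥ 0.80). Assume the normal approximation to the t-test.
Power ≈ 0.99; the study is adequately powered (power ≥ 0.80)

Power calculation (two-sample t-test, normal approximation):
z_β = d · √(n/2) - z_{α/2}
z_β = 0.71 · √(92/2) - 2.241
z_β = 0.71 · 6.782 - 2.241
z_β = 2.574

Power = Φ(z_β) = Φ(2.574) ≈ 0.995

Effect size d = 0.71 is medium by Cohen's convention (0.2/0.5/0.8).

Threshold: power ≥ 0.80 is conventionally adequate.
Power ≈ 0.99 → the study is adequately powered (power ≥ 0.80).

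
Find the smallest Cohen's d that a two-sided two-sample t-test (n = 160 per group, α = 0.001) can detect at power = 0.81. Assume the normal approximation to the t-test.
d ≈ 0.47

Minimum detectable effect (two-sample t-test, normal approximation):
d = (z_{α/2} + z_β) / √(n/2)
d = (3.291 + 0.878) / √(160/2)
d = 4.168 / 8.944
d ≈ 0.47

By Cohen's convention (0.2 small / 0.5 medium / 0.8 large): small effect.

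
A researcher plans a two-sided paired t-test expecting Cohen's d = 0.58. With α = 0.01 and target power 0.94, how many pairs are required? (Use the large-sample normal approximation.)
n = 51 pairs

Sample size formula (paired t-test, normal approximation):
n = ((z_{α/2} + z_β) / d)²

z_{α/2} = 2.576 (for α = 0.01, two-sided)
z_β = 1.555 (for power = 0.94)
d = 0.58

n = ((2.576 + 1.555) / 0.58)²
n = (7.122)²
n ≈ 50.72
Round up to the next whole number: n = 51 pairs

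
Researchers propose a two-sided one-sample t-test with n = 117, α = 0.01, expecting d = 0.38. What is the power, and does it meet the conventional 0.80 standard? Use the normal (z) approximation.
Power ≈ 0.94; the study is adequately powered (power ≥ 0.80)

Power calculation (one-sample t-test, normal approximation):
z_β = d · √n - z_{α/2}
z_β = 0.38 · √117 - 2.576
z_β = 0.38 · 10.817 - 2.576
z_β = 1.534

Power = Φ(z_β) = Φ(1.534) ≈ 0.938

Effect size d = 0.38 is small by Cohen's convention (0.2/0.5/0.8).

Threshold: power ≥ 0.80 is conventionally adequate.
Power ≈ 0.94 → the study is adequately powered (power ≥ 0.80).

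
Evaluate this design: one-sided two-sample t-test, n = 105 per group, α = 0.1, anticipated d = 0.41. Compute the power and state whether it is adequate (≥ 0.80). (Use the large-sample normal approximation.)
Power ≈ 0.95; the study is adequately powered (power ≥ 0.80)

Power calculation (two-sample t-test, normal approximation):
z_β = d · √(n/2) - z_α
z_β = 0.41 · √(105/2) - 1.282
z_β = 0.41 · 7.246 - 1.282
z_β = 1.689

Power = Φ(z_β) = Φ(1.689) ≈ 0.954

Effect size d = 0.41 is small by Cohen's convention (0.2/0.5/0.8).

Threshold: power ≥ 0.80 is conventionally adequate.
Power ≈ 0.95 → the study is adequately powered (power ≥ 0.80).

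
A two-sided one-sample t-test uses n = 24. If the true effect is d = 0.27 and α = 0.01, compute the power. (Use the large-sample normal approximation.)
Power ≈ 0.11

Power calculation (one-sample t-test, normal approximation):
z_β = d · √n - z_{α/2}
z_β = 0.27 · √24 - 2.576
z_β = 0.27 · 4.899 - 2.576
z_β = -1.253

Power = Φ(z_β) = Φ(-1.253) ≈ 0.105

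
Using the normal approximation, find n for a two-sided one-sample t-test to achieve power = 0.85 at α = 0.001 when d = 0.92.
n = 23

Sample size formula (one-sample t-test, normal approximation):
n = ((z_{α/2} + z_β) / d)²

z_{α/2} = 3.291 (for α = 0.001, two-sided)
z_β = 1.036 (for power = 0.85)
d = 0.92

n = ((3.291 + 1.036) / 0.92)²
n = (4.703)²
n ≈ 22.12
Round up to the next whole number: n = 23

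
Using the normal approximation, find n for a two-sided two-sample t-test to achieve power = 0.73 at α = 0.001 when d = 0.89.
n = 39 per group

Sample size formula (two-sample t-test, normal approximation):
n = 2 · ((z_{α/2} + z_β) / d)²

z_{α/2} = 3.291 (for α = 0.001, two-sided)
z_β = 0.613 (for power = 0.73)
d = 0.89

n = 2 · ((3.291 + 0.613) / 0.89)²
n = 2 · (4.387)²
n ≈ 38.49
Round up to the next whole number: n = 39 per group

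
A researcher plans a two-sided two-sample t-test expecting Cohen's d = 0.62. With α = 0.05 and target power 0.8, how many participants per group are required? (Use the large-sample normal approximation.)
n = 41 per group

Sample size formula (two-sample t-test, normal approximation):
n = 2 · ((z_{α/2} + z_β) / d)²

z_{α/2} = 1.960 (for α = 0.05, two-sided)
z_β = 0.842 (for power = 0.8)
d = 0.62

n = 2 · ((1.960 + 0.842) / 0.62)²
n = 2 · (4.519)²
n ≈ 40.84
Round up to the next whole number: n = 41 per group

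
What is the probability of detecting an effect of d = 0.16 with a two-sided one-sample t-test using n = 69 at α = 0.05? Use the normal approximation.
Power ≈ 0.26

Power calculation (one-sample t-test, normal approximation):
z_β = d · √n - z_{α/2}
z_β = 0.16 · √69 - 1.960
z_β = 0.16 · 8.307 - 1.960
z_β = -0.631

Power = Φ(z_β) = Φ(-0.631) ≈ 0.264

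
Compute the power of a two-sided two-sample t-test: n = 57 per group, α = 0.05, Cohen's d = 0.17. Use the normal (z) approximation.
Power ≈ 0.15

Power calculation (two-sample t-test, normal approximation):
z_β = d · √(n/2) - z_{α/2}
z_β = 0.17 · √(57/2) - 1.960
z_β = 0.17 · 5.339 - 1.960
z_β = -1.052

Power = Φ(z_β) = Φ(-1.052) ≈ 0.146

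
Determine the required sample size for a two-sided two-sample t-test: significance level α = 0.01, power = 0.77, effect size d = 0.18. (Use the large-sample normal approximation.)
n = 679 per group

Sample size formula (two-sample t-test, normal approximation):
n = 2 · ((z_{α/2} + z_β) / d)²

z_{α/2} = 2.576 (for α = 0.01, two-sided)
z_β = 0.739 (for power = 0.77)
d = 0.18

n = 2 · ((2.576 + 0.739) / 0.18)²
n = 2 · (18.417)²
n ≈ 678.37
Round up to the next whole number: n = 679 per group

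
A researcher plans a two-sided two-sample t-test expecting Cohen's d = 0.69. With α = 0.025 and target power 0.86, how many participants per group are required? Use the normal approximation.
n = 47 per group

Sample size formula (two-sample t-test, normal approximation):
n = 2 · ((z_{α/2} + z_β) / d)²

z_{α/2} = 2.241 (for α = 0.025, two-sided)
z_β = 1.080 (for power = 0.86)
d = 0.69

n = 2 · ((2.241 + 1.080) / 0.69)²
n = 2 · (4.813)²
n ≈ 46.33
Round up to the next whole number: n = 47 per group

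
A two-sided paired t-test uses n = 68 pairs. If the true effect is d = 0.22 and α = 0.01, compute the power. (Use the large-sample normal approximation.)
Power ≈ 0.22

Power calculation (paired t-test, normal approximation):
z_β = d · √n - z_{α/2}
z_β = 0.22 · √68 - 2.576
z_β = 0.22 · 8.246 - 2.576
z_β = -0.762

Power = Φ(z_β) = Φ(-0.762) ≈ 0.223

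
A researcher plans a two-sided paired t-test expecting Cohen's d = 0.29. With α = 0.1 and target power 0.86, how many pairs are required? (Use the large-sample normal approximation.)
n = 89 pairs

Sample size formula (paired t-test, normal approximation):
n = ((z_{α/2} + z_β) / d)²

z_{α/2} = 1.645 (for α = 0.1, two-sided)
z_β = 1.080 (for power = 0.86)
d = 0.29

n = ((1.645 + 1.080) / 0.29)²
n = (9.397)²
n ≈ 88.30
Round up to the next whole number: n = 89 pairs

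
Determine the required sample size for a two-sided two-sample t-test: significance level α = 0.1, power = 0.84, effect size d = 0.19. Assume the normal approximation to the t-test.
n = 386 per group

Sample size formula (two-sample t-test, normal approximation):
n = 2 · ((z_{α/2} + z_β) / d)²

z_{α/2} = 1.645 (for α = 0.1, two-sided)
z_β = 0.994 (for power = 0.84)
d = 0.19

n = 2 · ((1.645 + 0.994) / 0.19)²
n = 2 · (13.889)²
n ≈ 385.81
Round up to the next whole number: n = 386 per group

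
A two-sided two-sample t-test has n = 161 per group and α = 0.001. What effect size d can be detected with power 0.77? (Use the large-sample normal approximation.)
d ≈ 0.45

Minimum detectable effect (two-sample t-test, normal approximation):
d = (z_{α/2} + z_β) / √(n/2)
d = (3.291 + 0.739) / √(161/2)
d = 4.029 / 8.972
d ≈ 0.45

By Cohen's convention (0.2 small / 0.5 medium / 0.8 large): small effect.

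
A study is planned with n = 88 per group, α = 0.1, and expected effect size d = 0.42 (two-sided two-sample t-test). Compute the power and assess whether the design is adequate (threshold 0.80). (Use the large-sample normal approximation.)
Power ≈ 0.87; the study is adequately powered (power ≥ 0.80)

Power calculation (two-sample t-test, normal approximation):
z_β = d · √(n/2) - z_{α/2}
z_β = 0.42 · √(88/2) - 1.645
z_β = 0.42 · 6.633 - 1.645
z_β = 1.141

Power = Φ(z_β) = Φ(1.141) ≈ 0.873

Effect size d = 0.42 is small by Cohen's convention (0.2/0.5/0.8).

Threshold: power ≥ 0.80 is conventionally adequate.
Power ≈ 0.87 → the study is adequately powered (power ≥ 0.80).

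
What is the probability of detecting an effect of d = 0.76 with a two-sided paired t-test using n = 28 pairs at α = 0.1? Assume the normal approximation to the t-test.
Power ≈ 0.99

Power calculation (paired t-test, normal approximation):
z_β = d · √n - z_{α/2}
z_β = 0.76 · √28 - 1.645
z_β = 0.76 · 5.292 - 1.645
z_β = 2.377

Power = Φ(z_β) = Φ(2.377) ≈ 0.991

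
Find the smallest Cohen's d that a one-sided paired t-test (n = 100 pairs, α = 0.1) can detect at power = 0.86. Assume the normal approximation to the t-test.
d ≈ 0.24

Minimum detectable effect (paired t-test, normal approximation):
d = (z_α + z_β) / √n
d = (1.282 + 1.080) / √100
d = 2.362 / 10.000
d ≈ 0.24

By Cohen's convention (0.2 small / 0.5 medium / 0.8 large): small effect.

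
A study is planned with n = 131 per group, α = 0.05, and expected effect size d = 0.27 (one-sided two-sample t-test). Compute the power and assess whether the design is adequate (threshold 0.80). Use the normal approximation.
Power ≈ 0.71; the study is underpowered (power < 0.80)

Power calculation (two-sample t-test, normal approximation):
z_β = d · √(n/2) - z_α
z_β = 0.27 · √(131/2) - 1.645
z_β = 0.27 · 8.093 - 1.645
z_β = 0.540

Power = Φ(z_β) = Φ(0.540) ≈ 0.706

Effect size d = 0.27 is small by Cohen's convention (0.2/0.5/0.8).

Threshold: power ≥ 0.80 is conventionally adequate.
Power ≈ 0.71 → the study is underpowered (power < 0.80).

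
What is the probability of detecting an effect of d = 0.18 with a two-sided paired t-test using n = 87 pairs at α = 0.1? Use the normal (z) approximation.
Power ≈ 0.51

Power calculation (paired t-test, normal approximation):
z_β = d · √n - z_{α/2}
z_β = 0.18 · √87 - 1.645
z_β = 0.18 · 9.327 - 1.645
z_β = 0.034

Power = Φ(z_β) = Φ(0.034) ≈ 0.514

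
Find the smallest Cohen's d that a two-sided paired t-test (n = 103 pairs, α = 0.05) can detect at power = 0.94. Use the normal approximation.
d ≈ 0.35

Minimum detectable effect (paired t-test, normal approximation):
d = (z_{α/2} + z_β) / √n
d = (1.960 + 1.555) / √103
d = 3.515 / 10.149
d ≈ 0.35

By Cohen's convention (0.2 small / 0.5 medium / 0.8 large): small effect.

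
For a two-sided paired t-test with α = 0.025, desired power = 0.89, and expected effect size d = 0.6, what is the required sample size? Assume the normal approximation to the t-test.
n = 34 pairs

Sample size formula (paired t-test, normal approximation):
n = ((z_{α/2} + z_β) / d)²

z_{α/2} = 2.241 (for α = 0.025, two-sided)
z_β = 1.227 (for power = 0.89)
d = 0.6

n = ((2.241 + 1.227) / 0.6)²
n = (5.780)²
n ≈ 33.41
Round up to the next whole number: n = 34 pairs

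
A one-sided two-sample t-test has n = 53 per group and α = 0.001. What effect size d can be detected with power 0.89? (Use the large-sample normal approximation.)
d ≈ 0.84

Minimum detectable effect (two-sample t-test, normal approximation):
d = (z_α + z_β) / √(n/2)
d = (3.090 + 1.227) / √(53/2)
d = 4.317 / 5.148
d ≈ 0.84

By Cohen's convention (0.2 small / 0.5 medium / 0.8 large): large effect.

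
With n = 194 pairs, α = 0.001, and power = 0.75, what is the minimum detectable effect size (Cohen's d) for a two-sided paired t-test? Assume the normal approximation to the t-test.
d ≈ 0.28

Minimum detectable effect (paired t-test, normal approximation):
d = (z_{α/2} + z_β) / √n
d = (3.291 + 0.674) / √194
d = 3.965 / 13.928
d ≈ 0.28

By Cohen's convention (0.2 small / 0.5 medium / 0.8 large): small effect.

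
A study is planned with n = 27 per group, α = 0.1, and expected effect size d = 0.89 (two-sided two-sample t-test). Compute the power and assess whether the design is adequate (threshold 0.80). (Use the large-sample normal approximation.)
Power ≈ 0.95; the study is adequately powered (power ≥ 0.80)

Power calculation (two-sample t-test, normal approximation):
z_β = d · √(n/2) - z_{α/2}
z_β = 0.89 · √(27/2) - 1.645
z_β = 0.89 · 3.674 - 1.645
z_β = 1.625

Power = Φ(z_β) = Φ(1.625) ≈ 0.948

Effect size d = 0.89 is large by Cohen's convention (0.2/0.5/0.8).

Threshold: power ≥ 0.80 is conventionally adequate.
Power ≈ 0.95 → the study is adequately powered (power ≥ 0.80).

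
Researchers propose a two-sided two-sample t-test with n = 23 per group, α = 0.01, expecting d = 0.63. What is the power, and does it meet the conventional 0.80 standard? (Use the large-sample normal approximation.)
Power ≈ 0.33; the study is underpowered (power < 0.80)

Power calculation (two-sample t-test, normal approximation):
z_β = d · √(n/2) - z_{α/2}
z_β = 0.63 · √(23/2) - 2.576
z_β = 0.63 · 3.391 - 2.576
z_β = -0.439

Power = Φ(z_β) = Φ(-0.439) ≈ 0.330

Effect size d = 0.63 is medium by Cohen's convention (0.2/0.5/0.8).

Threshold: power ≥ 0.80 is conventionally adequate.
Power ≈ 0.33 → the study is underpowered (power < 0.80).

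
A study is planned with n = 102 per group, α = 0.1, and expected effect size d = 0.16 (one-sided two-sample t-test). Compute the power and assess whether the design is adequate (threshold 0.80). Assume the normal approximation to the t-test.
Power ≈ 0.44; the study is underpowered (power < 0.80)

Power calculation (two-sample t-test, normal approximation):
z_β = d · √(n/2) - z_α
z_β = 0.16 · √(102/2) - 1.282
z_β = 0.16 · 7.141 - 1.282
z_β = -0.139

Power = Φ(z_β) = Φ(-0.139) ≈ 0.445

Effect size d = 0.16 is very small by Cohen's convention (0.2/0.5/0.8).

Threshold: power ≥ 0.80 is conventionally adequate.
Power ≈ 0.44 → the study is underpowered (power < 0.80).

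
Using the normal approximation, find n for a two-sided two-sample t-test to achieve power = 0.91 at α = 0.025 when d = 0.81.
n = 40 per group

Sample size formula (two-sample t-test, normal approximation):
n = 2 · ((z_{α/2} + z_β) / d)²

z_{α/2} = 2.241 (for α = 0.025, two-sided)
z_β = 1.341 (for power = 0.91)
d = 0.81

n = 2 · ((2.241 + 1.341) / 0.81)²
n = 2 · (4.422)²
n ≈ 39.11
Round up to the next whole number: n = 40 per group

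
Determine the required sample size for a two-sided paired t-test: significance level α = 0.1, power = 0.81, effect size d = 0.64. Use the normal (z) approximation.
n = 16 pairs

Sample size formula (paired t-test, normal approximation):
n = ((z_{α/2} + z_β) / d)²

z_{α/2} = 1.645 (for α = 0.1, two-sided)
z_β = 0.878 (for power = 0.81)
d = 0.64

n = ((1.645 + 0.878) / 0.64)²
n = (3.942)²
n ≈ 15.54
Round up to the next whole number: n = 16 pairs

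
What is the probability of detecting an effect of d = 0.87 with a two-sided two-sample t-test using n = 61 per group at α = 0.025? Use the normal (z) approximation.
Power ≈ 0.99

Power calculation (two-sample t-test, normal approximation):
z_β = d · √(n/2) - z_{α/2}
z_β = 0.87 · √(61/2) - 2.241
z_β = 0.87 · 5.523 - 2.241
z_β = 2.563

Power = Φ(z_β) = Φ(2.563) ≈ 0.995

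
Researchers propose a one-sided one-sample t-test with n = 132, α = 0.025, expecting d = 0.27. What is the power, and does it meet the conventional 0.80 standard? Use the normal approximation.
Power ≈ 0.87; the study is adequately powered (power ≥ 0.80)

Power calculation (one-sample t-test, normal approximation):
z_β = d · √n - z_α
z_β = 0.27 · √132 - 1.960
z_β = 0.27 · 11.489 - 1.960
z_β = 1.142

Power = Φ(z_β) = Φ(1.142) ≈ 0.873

Effect size d = 0.27 is small by Cohen's convention (0.2/0.5/0.8).

Threshold: power ≥ 0.80 is conventionally adequate.
Power ≈ 0.87 → the study is adequately powered (power ≥ 0.80).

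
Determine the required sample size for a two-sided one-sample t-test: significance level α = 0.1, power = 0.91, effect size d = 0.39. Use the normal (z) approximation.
n = 59

Sample size formula (one-sample t-test, normal approximation):
n = ((z_{α/2} + z_β) / d)²

z_{α/2} = 1.645 (for α = 0.1, two-sided)
z_β = 1.341 (for power = 0.91)
d = 0.39

n = ((1.645 + 1.341) / 0.39)²
n = (7.656)²
n ≈ 58.61
Round up to the next whole number: n = 59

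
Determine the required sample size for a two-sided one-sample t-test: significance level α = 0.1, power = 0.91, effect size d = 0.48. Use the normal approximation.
n = 39

Sample size formula (one-sample t-test, normal approximation):
n = ((z_{α/2} + z_β) / d)²

z_{α/2} = 1.645 (for α = 0.1, two-sided)
z_β = 1.341 (for power = 0.91)
d = 0.48

n = ((1.645 + 1.341) / 0.48)²
n = (6.221)²
n ≈ 38.70
Round up to the next whole number: n = 39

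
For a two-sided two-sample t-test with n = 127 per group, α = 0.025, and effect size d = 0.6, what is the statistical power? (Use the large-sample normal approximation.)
Power ≈ 0.99

Power calculation (two-sample t-test, normal approximation):
z_β = d · √(n/2) - z_{α/2}
z_β = 0.6 · √(127/2) - 2.241
z_β = 0.6 · 7.969 - 2.241
z_β = 2.540

Power = Φ(z_β) = Φ(2.540) ≈ 0.994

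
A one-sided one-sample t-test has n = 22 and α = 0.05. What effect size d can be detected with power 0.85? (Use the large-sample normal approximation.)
d ≈ 0.57

Minimum detectable effect (one-sample t-test, normal approximation):
d = (z_α + z_β) / √n
d = (1.645 + 1.036) / √22
d = 2.681 / 4.690
d ≈ 0.57

By Cohen's convention (0.2 small / 0.5 medium / 0.8 large): medium effect.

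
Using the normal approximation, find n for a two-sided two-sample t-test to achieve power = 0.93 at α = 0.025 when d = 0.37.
n = 202 per group

Sample size formula (two-sample t-test, normal approximation):
n = 2 · ((z_{α/2} + z_β) / d)²

z_{α/2} = 2.241 (for α = 0.025, two-sided)
z_β = 1.476 (for power = 0.93)
d = 0.37

n = 2 · ((2.241 + 1.476) / 0.37)²
n = 2 · (10.046)²
n ≈ 201.84
Round up to the next whole number: n = 202 per group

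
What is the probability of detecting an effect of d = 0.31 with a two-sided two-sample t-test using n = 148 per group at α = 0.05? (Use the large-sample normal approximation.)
Power ≈ 0.76

Power calculation (two-sample t-test, normal approximation):
z_β = d · √(n/2) - z_{α/2}
z_β = 0.31 · √(148/2) - 1.960
z_β = 0.31 · 8.602 - 1.960
z_β = 0.707

Power = Φ(z_β) = Φ(0.707) ≈ 0.760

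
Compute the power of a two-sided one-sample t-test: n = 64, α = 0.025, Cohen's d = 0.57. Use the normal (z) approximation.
Power ≈ 0.99

Power calculation (one-sample t-test, normal approximation):
z_β = d · √n - z_{α/2}
z_β = 0.57 · √64 - 2.241
z_β = 0.57 · 8.000 - 2.241
z_β = 2.319

Power = Φ(z_β) = Φ(2.319) ≈ 0.990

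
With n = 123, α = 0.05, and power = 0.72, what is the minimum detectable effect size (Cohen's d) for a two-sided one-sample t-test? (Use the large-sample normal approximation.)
d ≈ 0.23

Minimum detectable effect (one-sample t-test, normal approximation):
d = (z_{α/2} + z_β) / √n
d = (1.960 + 0.583) / √123
d = 2.543 / 11.091
d ≈ 0.23

By Cohen's convention (0.2 small / 0.5 medium / 0.8 large): small effect.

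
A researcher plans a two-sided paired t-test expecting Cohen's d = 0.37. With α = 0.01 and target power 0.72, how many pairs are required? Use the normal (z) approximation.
n = 73 pairs

Sample size formula (paired t-test, normal approximation):
n = ((z_{α/2} + z_β) / d)²

z_{α/2} = 2.576 (for α = 0.01, two-sided)
z_β = 0.583 (for power = 0.72)
d = 0.37

n = ((2.576 + 0.583) / 0.37)²
n = (8.538)²
n ≈ 72.90
Round up to the next whole number: n = 73 pairs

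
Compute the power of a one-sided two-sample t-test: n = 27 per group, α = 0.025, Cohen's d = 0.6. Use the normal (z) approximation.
Power ≈ 0.60

Power calculation (two-sample t-test, normal approximation):
z_β = d · √(n/2) - z_α
z_β = 0.6 · √(27/2) - 1.960
z_β = 0.6 · 3.674 - 1.960
z_β = 0.245

Power = Φ(z_β) = Φ(0.245) ≈ 0.597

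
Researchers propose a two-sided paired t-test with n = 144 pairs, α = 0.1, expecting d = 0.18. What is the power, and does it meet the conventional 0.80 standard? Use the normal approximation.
Power ≈ 0.70; the study is underpowered (power < 0.80)

Power calculation (paired t-test, normal approximation):
z_β = d · √n - z_{α/2}
z_β = 0.18 · √144 - 1.645
z_β = 0.18 · 12.000 - 1.645
z_β = 0.515

Power = Φ(z_β) = Φ(0.515) ≈ 0.697

Effect size d = 0.18 is very small by Cohen's convention (0.2/0.5/0.8).

Threshold: power ≥ 0.80 is conventionally adequate.
Power ≈ 0.70 → the study is underpowered (power < 0.80).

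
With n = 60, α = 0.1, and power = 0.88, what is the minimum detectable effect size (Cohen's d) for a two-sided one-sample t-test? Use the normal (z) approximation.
d ≈ 0.36

Minimum detectable effect (one-sample t-test, normal approximation):
d = (z_{α/2} + z_β) / √n
d = (1.645 + 1.175) / √60
d = 2.820 / 7.746
d ≈ 0.36

By Cohen's convention (0.2 small / 0.5 medium / 0.8 large): small effect.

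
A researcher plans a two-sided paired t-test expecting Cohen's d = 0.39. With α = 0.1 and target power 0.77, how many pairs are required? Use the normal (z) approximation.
n = 38 pairs

Sample size formula (paired t-test, normal approximation):
n = ((z_{α/2} + z_β) / d)²

z_{α/2} = 1.645 (for α = 0.1, two-sided)
z_β = 0.739 (for power = 0.77)
d = 0.39

n = ((1.645 + 0.739) / 0.39)²
n = (6.113)²
n ≈ 37.37
Round up to the next whole number: n = 38 pairs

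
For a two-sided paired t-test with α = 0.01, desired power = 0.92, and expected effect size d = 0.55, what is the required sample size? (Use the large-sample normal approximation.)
n = 53 pairs

Sample size formula (paired t-test, normal approximation):
n = ((z_{α/2} + z_β) / d)²

z_{α/2} = 2.576 (for α = 0.01, two-sided)
z_β = 1.405 (for power = 0.92)
d = 0.55

n = ((2.576 + 1.405) / 0.55)²
n = (7.238)²
n ≈ 52.39
Round up to the next whole number: n = 53 pairs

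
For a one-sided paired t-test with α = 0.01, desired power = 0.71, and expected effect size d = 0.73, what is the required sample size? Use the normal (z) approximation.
n = 16 pairs

Sample size formula (paired t-test, normal approximation):
n = ((z_α + z_β) / d)²

z_α = 2.326 (for α = 0.01, one-sided)
z_β = 0.553 (for power = 0.71)
d = 0.73

n = ((2.326 + 0.553) / 0.73)²
n = (3.944)²
n ≈ 15.56
Round up to the next whole number: n = 16 pairs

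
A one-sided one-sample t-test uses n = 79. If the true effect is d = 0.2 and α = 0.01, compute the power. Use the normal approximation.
Power ≈ 0.29

Power calculation (one-sample t-test, normal approximation):
z_β = d · √n - z_α
z_β = 0.2 · √79 - 2.326
z_β = 0.2 · 8.888 - 2.326
z_β = -0.549

Power = Φ(z_β) = Φ(-0.549) ≈ 0.292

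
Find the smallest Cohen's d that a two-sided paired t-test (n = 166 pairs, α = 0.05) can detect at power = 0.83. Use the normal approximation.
d ≈ 0.23

Minimum detectable effect (paired t-test, normal approximation):
d = (z_{α/2} + z_β) / √n
d = (1.960 + 0.954) / √166
d = 2.914 / 12.884
d ≈ 0.23

By Cohen's convention (0.2 small / 0.5 medium / 0.8 large): small effect.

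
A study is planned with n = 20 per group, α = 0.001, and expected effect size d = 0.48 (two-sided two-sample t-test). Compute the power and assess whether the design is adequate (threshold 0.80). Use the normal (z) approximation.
Power ≈ 0.04; the study is underpowered (power < 0.80)

Power calculation (two-sample t-test, normal approximation):
z_β = d · √(n/2) - z_{α/2}
z_β = 0.48 · √(20/2) - 3.291
z_β = 0.48 · 3.162 - 3.291
z_β = -1.773

Power = Φ(z_β) = Φ(-1.773) ≈ 0.038

Effect size d = 0.48 is small by Cohen's convention (0.2/0.5/0.8).

Threshold: power ≥ 0.80 is conventionally adequate.
Power ≈ 0.04 → the study is underpowered (power < 0.80).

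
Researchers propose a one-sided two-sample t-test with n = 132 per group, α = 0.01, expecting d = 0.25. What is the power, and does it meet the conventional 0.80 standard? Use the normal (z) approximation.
Power ≈ 0.38; the study is underpowered (power < 0.80)

Power calculation (two-sample t-test, normal approximation):
z_β = d · √(n/2) - z_α
z_β = 0.25 · √(132/2) - 2.326
z_β = 0.25 · 8.124 - 2.326
z_β = -0.295

Power = Φ(z_β) = Φ(-0.295) ≈ 0.384

Effect size d = 0.25 is small by Cohen's convention (0.2/0.5/0.8).

Threshold: power ≥ 0.80 is conventionally adequate.
Power ≈ 0.38 → the study is underpowered (power < 0.80).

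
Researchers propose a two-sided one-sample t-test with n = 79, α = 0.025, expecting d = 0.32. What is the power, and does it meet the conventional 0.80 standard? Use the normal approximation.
Power ≈ 0.73; the study is underpowered (power < 0.80)

Power calculation (one-sample t-test, normal approximation):
z_β = d · √n - z_{α/2}
z_β = 0.32 · √79 - 2.241
z_β = 0.32 · 8.888 - 2.241
z_β = 0.603

Power = Φ(z_β) = Φ(0.603) ≈ 0.727

Effect size d = 0.32 is small by Cohen's convention (0.2/0.5/0.8).

Threshold: power ≥ 0.80 is conventionally adequate.
Power ≈ 0.73 → the study is underpowered (power < 0.80).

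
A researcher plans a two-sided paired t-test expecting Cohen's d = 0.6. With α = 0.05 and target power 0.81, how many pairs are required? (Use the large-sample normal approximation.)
n = 23 pairs

Sample size formula (paired t-test, normal approximation):
n = ((z_{α/2} + z_β) / d)²

z_{α/2} = 1.960 (for α = 0.05, two-sided)
z_β = 0.878 (for power = 0.81)
d = 0.6

n = ((1.960 + 0.878) / 0.6)²
n = (4.730)²
n ≈ 22.37
Round up to the next whole number: n = 23 pairs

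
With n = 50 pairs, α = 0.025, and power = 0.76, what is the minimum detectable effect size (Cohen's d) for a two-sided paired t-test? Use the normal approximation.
d ≈ 0.42

Minimum detectable effect (paired t-test, normal approximation):
d = (z_{α/2} + z_β) / √n
d = (2.241 + 0.706) / √50
d = 2.948 / 7.071
d ≈ 0.42

By Cohen's convention (0.2 small / 0.5 medium / 0.8 large): small effect.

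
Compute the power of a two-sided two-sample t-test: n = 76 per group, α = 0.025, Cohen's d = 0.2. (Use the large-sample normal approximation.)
Power ≈ 0.16

Power calculation (two-sample t-test, normal approximation):
z_β = d · √(n/2) - z_{α/2}
z_β = 0.2 · √(76/2) - 2.241
z_β = 0.2 · 6.164 - 2.241
z_β = -1.009

Power = Φ(z_β) = Φ(-1.009) ≈ 0.157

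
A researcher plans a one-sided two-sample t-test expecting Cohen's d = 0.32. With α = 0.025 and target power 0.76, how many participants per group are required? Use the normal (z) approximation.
n = 139 per group

Sample size formula (two-sample t-test, normal approximation):
n = 2 · ((z_α + z_β) / d)²

z_α = 1.960 (for α = 0.025, one-sided)
z_β = 0.706 (for power = 0.76)
d = 0.32

n = 2 · ((1.960 + 0.706) / 0.32)²
n = 2 · (8.331)²
n ≈ 138.81
Round up to the next whole number: n = 139 per group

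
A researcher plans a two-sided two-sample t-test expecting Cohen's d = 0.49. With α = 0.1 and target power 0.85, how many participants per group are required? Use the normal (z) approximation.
n = 60 per group

Sample size formula (two-sample t-test, normal approximation):
n = 2 · ((z_{α/2} + z_β) / d)²

z_{α/2} = 1.645 (for α = 0.1, two-sided)
z_β = 1.036 (for power = 0.85)
d = 0.49

n = 2 · ((1.645 + 1.036) / 0.49)²
n = 2 · (5.471)²
n ≈ 59.86
Round up to the next whole number: n = 60 per group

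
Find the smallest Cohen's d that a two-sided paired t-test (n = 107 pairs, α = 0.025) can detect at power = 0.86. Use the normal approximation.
d ≈ 0.32

Minimum detectable effect (paired t-test, normal approximation):
d = (z_{α/2} + z_β) / √n
d = (2.241 + 1.080) / √107
d = 3.322 / 10.344
d ≈ 0.32

By Cohen's convention (0.2 small / 0.5 medium / 0.8 large): small effect.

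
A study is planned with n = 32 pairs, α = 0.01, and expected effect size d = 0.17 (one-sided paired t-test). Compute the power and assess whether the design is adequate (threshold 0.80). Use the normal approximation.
Power ≈ 0.09; the study is underpowered (power < 0.80)

Power calculation (paired t-test, normal approximation):
z_β = d · √n - z_α
z_β = 0.17 · √32 - 2.326
z_β = 0.17 · 5.657 - 2.326
z_β = -1.365

Power = Φ(z_β) = Φ(-1.365) ≈ 0.086

Effect size d = 0.17 is very small by Cohen's convention (0.2/0.5/0.8).

Threshold: power ≥ 0.80 is conventionally adequate.
Power ≈ 0.09 → the study is underpowered (power < 0.80).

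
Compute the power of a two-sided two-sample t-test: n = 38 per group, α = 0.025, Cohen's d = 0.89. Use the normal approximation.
Power ≈ 0.95

Power calculation (two-sample t-test, normal approximation):
z_β = d · √(n/2) - z_{α/2}
z_β = 0.89 · √(38/2) - 2.241
z_β = 0.89 · 4.359 - 2.241
z_β = 1.638

Power = Φ(z_β) = Φ(1.638) ≈ 0.949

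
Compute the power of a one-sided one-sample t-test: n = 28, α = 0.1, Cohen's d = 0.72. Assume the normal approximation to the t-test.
Power ≈ 0.99

Power calculation (one-sample t-test, normal approximation):
z_β = d · √n - z_α
z_β = 0.72 · √28 - 1.282
z_β = 0.72 · 5.292 - 1.282
z_β = 2.528

Power = Φ(z_β) = Φ(2.528) ≈ 0.994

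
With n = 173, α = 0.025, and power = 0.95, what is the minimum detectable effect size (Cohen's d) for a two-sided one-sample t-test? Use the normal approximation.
d ≈ 0.30

Minimum detectable effect (one-sample t-test, normal approximation):
d = (z_{α/2} + z_β) / √n
d = (2.241 + 1.645) / √173
d = 3.886 / 13.153
d ≈ 0.30

By Cohen's convention (0.2 small / 0.5 medium / 0.8 large): small effect.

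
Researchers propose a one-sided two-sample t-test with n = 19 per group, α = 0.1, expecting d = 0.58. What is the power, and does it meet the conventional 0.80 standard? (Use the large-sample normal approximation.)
Power ≈ 0.69; the study is underpowered (power < 0.80)

Power calculation (two-sample t-test, normal approximation):
z_β = d · √(n/2) - z_α
z_β = 0.58 · √(19/2) - 1.282
z_β = 0.58 · 3.082 - 1.282
z_β = 0.506

Power = Φ(z_β) = Φ(0.506) ≈ 0.694

Effect size d = 0.58 is medium by Cohen's convention (0.2/0.5/0.8).

Threshold: power ≥ 0.80 is conventionally adequate.
Power ≈ 0.69 → the study is underpowered (power < 0.80).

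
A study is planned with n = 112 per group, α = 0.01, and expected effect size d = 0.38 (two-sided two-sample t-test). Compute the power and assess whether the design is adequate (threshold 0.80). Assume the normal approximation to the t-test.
Power ≈ 0.61; the study is underpowered (power < 0.80)

Power calculation (two-sample t-test, normal approximation):
z_β = d · √(n/2) - z_{α/2}
z_β = 0.38 · √(112/2) - 2.576
z_β = 0.38 · 7.483 - 2.576
z_β = 0.268

Power = Φ(z_β) = Φ(0.268) ≈ 0.606

Effect size d = 0.38 is small by Cohen's convention (0.2/0.5/0.8).

Threshold: power ≥ 0.80 is conventionally adequate.
Power ≈ 0.61 → the study is underpowered (power < 0.80).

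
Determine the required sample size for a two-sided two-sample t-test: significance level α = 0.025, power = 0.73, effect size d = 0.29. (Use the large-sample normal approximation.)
n = 194 per group

Sample size formula (two-sample t-test, normal approximation):
n = 2 · ((z_{α/2} + z_β) / d)²

z_{α/2} = 2.241 (for α = 0.025, two-sided)
z_β = 0.613 (for power = 0.73)
d = 0.29

n = 2 · ((2.241 + 0.613) / 0.29)²
n = 2 · (9.841)²
n ≈ 193.69
Round up to the next whole number: n = 194 per group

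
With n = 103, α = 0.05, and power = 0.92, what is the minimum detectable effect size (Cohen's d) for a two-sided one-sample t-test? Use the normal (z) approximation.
d ≈ 0.33

Minimum detectable effect (one-sample t-test, normal approximation):
d = (z_{α/2} + z_β) / √n
d = (1.960 + 1.405) / √103
d = 3.365 / 10.149
d ≈ 0.33

By Cohen's convention (0.2 small / 0.5 medium / 0.8 large): small effect.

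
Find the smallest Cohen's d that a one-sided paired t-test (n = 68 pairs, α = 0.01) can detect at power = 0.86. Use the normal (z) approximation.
d ≈ 0.41

Minimum detectable effect (paired t-test, normal approximation):
d = (z_α + z_β) / √n
d = (2.326 + 1.080) / √68
d = 3.407 / 8.246
d ≈ 0.41

By Cohen's convention (0.2 small / 0.5 medium / 0.8 large): small effect.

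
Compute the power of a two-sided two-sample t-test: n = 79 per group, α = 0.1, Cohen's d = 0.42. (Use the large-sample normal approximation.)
Power ≈ 0.84

Power calculation (two-sample t-test, normal approximation):
z_β = d · √(n/2) - z_{α/2}
z_β = 0.42 · √(79/2) - 1.645
z_β = 0.42 · 6.285 - 1.645
z_β = 0.995

Power = Φ(z_β) = Φ(0.995) ≈ 0.840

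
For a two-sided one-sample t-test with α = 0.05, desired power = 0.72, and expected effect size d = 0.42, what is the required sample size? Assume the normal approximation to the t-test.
n = 37

Sample size formula (one-sample t-test, normal approximation):
n = ((z_{α/2} + z_β) / d)²

z_{α/2} = 1.960 (for α = 0.05, two-sided)
z_β = 0.583 (for power = 0.72)
d = 0.42

n = ((1.960 + 0.583) / 0.42)²
n = (6.055)²
n ≈ 36.66
Round up to the next whole number: n = 37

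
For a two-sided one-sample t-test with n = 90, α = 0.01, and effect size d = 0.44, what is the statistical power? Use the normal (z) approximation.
Power ≈ 0.95

Power calculation (one-sample t-test, normal approximation):
z_β = d · √n - z_{α/2}
z_β = 0.44 · √90 - 2.576
z_β = 0.44 · 9.487 - 2.576
z_β = 1.598

Power = Φ(z_β) = Φ(1.598) ≈ 0.945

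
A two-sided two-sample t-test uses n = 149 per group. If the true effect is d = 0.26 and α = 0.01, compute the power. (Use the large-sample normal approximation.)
Power ≈ 0.37

Power calculation (two-sample t-test, normal approximation):
z_β = d · √(n/2) - z_{α/2}
z_β = 0.26 · √(149/2) - 2.576
z_β = 0.26 · 8.631 - 2.576
z_β = -0.332

Power = Φ(z_β) = Φ(-0.332) ≈ 0.370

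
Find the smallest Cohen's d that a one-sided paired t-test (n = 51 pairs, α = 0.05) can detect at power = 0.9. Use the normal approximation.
d ≈ 0.41

Minimum detectable effect (paired t-test, normal approximation):
d = (z_α + z_β) / √n
d = (1.645 + 1.282) / √51
d = 2.926 / 7.141
d ≈ 0.41

By Cohen's convention (0.2 small / 0.5 medium / 0.8 large): small effect.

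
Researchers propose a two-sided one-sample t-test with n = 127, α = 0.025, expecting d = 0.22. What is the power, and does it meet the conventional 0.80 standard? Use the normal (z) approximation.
Power ≈ 0.59; the study is underpowered (power < 0.80)

Power calculation (one-sample t-test, normal approximation):
z_β = d · √n - z_{α/2}
z_β = 0.22 · √127 - 2.241
z_β = 0.22 · 11.269 - 2.241
z_β = 0.238

Power = Φ(z_β) = Φ(0.238) ≈ 0.594

Effect size d = 0.22 is small by Cohen's convention (0.2/0.5/0.8).

Threshold: power ≥ 0.80 is conventionally adequate.
Power ≈ 0.59 → the study is underpowered (power < 0.80).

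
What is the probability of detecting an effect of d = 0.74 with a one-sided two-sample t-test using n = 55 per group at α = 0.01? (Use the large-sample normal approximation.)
Power ≈ 0.94

Power calculation (two-sample t-test, normal approximation):
z_β = d · √(n/2) - z_α
z_β = 0.74 · √(55/2) - 2.326
z_β = 0.74 · 5.244 - 2.326
z_β = 1.554

Power = Φ(z_β) = Φ(1.554) ≈ 0.940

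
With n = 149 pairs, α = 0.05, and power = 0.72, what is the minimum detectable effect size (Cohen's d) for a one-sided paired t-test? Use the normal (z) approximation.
d ≈ 0.18

Minimum detectable effect (paired t-test, normal approximation):
d = (z_α + z_β) / √n
d = (1.645 + 0.583) / √149
d = 2.228 / 12.207
d ≈ 0.18

By Cohen's convention (0.2 small / 0.5 medium / 0.8 large): very small effect.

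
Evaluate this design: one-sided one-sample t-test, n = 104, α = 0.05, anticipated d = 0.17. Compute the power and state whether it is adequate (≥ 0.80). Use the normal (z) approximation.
Power ≈ 0.54; the study is underpowered (power < 0.80)

Power calculation (one-sample t-test, normal approximation):
z_β = d · √n - z_α
z_β = 0.17 · √104 - 1.645
z_β = 0.17 · 10.198 - 1.645
z_β = 0.089

Power = Φ(z_β) = Φ(0.089) ≈ 0.535

Effect size d = 0.17 is very small by Cohen's convention (0.2/0.5/0.8).

Threshold: power ≥ 0.80 is conventionally adequate.
Power ≈ 0.54 → the study is underpowered (power < 0.80).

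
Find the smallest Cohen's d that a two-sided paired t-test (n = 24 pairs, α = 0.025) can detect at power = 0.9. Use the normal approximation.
d ≈ 0.72

Minimum detectable effect (paired t-test, normal approximation):
d = (z_{α/2} + z_β) / √n
d = (2.241 + 1.282) / √24
d = 3.523 / 4.899
d ≈ 0.72

By Cohen's convention (0.2 small / 0.5 medium / 0.8 large): medium effect.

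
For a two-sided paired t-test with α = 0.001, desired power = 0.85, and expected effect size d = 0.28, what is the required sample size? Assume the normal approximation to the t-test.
n = 239 pairs

Sample size formula (paired t-test, normal approximation):
n = ((z_{α/2} + z_β) / d)²

z_{α/2} = 3.291 (for α = 0.001, two-sided)
z_β = 1.036 (for power = 0.85)
d = 0.28

n = ((3.291 + 1.036) / 0.28)²
n = (15.454)²
n ≈ 238.83
Round up to the next whole number: n = 239 pairs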